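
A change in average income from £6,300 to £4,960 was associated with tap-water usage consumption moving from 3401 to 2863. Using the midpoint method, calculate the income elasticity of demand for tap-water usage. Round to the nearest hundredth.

%ΔQ = (2863 − 3401)/[(3401+2863)/2] = -538/3132 ≈ -0.1718.
%ΔY = (4,960 − 6,300)/[(6,300+4,960)/2] = -1340/5630 ≈ -0.2380.
E_I = %ΔQ/%ΔY ≈ 0.72.
E_I ∈ (0,1): normal good (necessity).

0.72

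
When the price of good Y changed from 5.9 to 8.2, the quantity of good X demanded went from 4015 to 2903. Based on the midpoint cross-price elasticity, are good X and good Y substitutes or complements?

%ΔQ_x = (2903 − 4015)/[(4015+2903)/2] = -1112/3459 ≈ -0.3215.
%ΔP_y = (8.2 − 5.9)/[(5.9+8.2)/2] ≈ 0.3262.
E_xy = -0.3215/0.3262 ≈ -0.985.
E_xy < 0, so the goods are complements.

complements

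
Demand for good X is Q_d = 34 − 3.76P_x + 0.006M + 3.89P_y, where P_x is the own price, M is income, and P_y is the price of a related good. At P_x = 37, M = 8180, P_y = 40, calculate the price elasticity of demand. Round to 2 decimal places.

First evaluate Q_d: 34 − 3.76(37) + 0.006(8180) + 3.89(40) = 34 − 139.12 + 49.08 + 155.6 = 99.56.
∂Q_d/∂P_x = −3.76, so E_p = (−3.76)·(37/99.56) ≈ -1.40.
|E_p| > 1: demand is elastic.

-1.40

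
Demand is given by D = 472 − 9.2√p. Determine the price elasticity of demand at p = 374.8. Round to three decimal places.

At p = 374.8, D = 293.8903.
dD/dp = −9.2/(2√p) = −9.2/(2·19.3598).
Point elasticity E = (dD/dp)·(p/D) = -0.2376 × 374.8/293.8903 ≈ -0.303.
|E| < 1, so demand is inelastic at this price.

-0.303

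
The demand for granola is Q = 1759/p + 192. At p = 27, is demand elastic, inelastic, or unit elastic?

At p = 27, Q = 257.1481.
dQ/dp = −1759/p² = −2.4129.
Point elasticity E = (dQ/dp)·(p/Q) = -2.4129 × 27/257.1481 ≈ -0.253.
|E| ≈ 0.253 < 1, so demand is inelastic.

inelastic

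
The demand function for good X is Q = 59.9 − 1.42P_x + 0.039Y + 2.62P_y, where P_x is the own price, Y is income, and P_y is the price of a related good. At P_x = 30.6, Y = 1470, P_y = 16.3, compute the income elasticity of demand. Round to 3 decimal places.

At the given point, Q = 59.9 − 1.42(30.6) + 0.039(1470) + 2.62(16.3) = 59.9 − 43.452 + 57.33 + 42.706 = 116.484.
∂Q/∂Y = +0.039, so E_I = 0.039·(1470/116.484) ≈ 0.492.
E_I ∈ (0,1): normal good (necessity).

0.492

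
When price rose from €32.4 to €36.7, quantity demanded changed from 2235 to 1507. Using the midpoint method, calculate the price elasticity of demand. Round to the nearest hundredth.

%Δq = (1507 − 2235)/[(2235 + 1507)/2] = -728/1871 ≈ -0.3891.
%ΔP = (36.7 − 32.4)/[(32.4 + 36.7)/2] = 4.3/34.55 ≈ 0.1245.
Arc elasticity E = %Δq/%ΔP ≈ -0.3891/0.1245 ≈ -3.13.
|E| > 1: demand is elastic over this range.

-3.13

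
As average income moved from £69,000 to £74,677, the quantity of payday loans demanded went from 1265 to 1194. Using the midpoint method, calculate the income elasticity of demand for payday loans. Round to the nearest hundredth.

%ΔQ = (1194 − 1265)/[(1265+1194)/2] = -71/1229.5 ≈ -0.0577.
%ΔI = (74,677 − 69,000)/[(69,000+74,677)/2] = 5677/71838.5 ≈ 0.0790.
E_I = %ΔQ/%ΔI ≈ -0.73.
E_I < 0: inferior good.

-0.73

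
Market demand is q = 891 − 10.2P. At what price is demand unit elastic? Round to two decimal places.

43.68

For linear demand q = a − bP, E = −bP/(a − bP). |E| = 1 ⇒ bP = a − bP ⇒ P = a/(2b).
P = 891/(2·10.2) ≈ 43.68.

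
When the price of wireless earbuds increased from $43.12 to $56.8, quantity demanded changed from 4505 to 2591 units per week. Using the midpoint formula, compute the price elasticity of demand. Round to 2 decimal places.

-1.97

%Δq = (2591 − 4505)/[(4505 + 2591)/2] = -1914/3548 ≈ -0.5395.
%Δp = (56.8 − 43.12)/[(43.12 + 56.8)/2] = 13.68/49.96 ≈ 0.2738.
Arc elasticity E = %Δq/%Δp ≈ -0.5395/0.2738 ≈ -1.97.
|E| > 1: demand is elastic over this range.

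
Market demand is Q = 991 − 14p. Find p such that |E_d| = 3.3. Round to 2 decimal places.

Set −bp/(a − bp) = −3.3 ⇒ bp = 3.3(a − bp) ⇒ bp(1+3.3) = 3.3·a.
p = 3.3·991/(14·4.3) ≈ 54.32.

54.32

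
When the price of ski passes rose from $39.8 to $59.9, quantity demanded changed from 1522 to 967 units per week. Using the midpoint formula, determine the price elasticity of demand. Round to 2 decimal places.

%ΔQ = (967 − 1522)/[(1522 + 967)/2] = -555/1244.5 ≈ -0.4460.
%ΔP = (59.9 − 39.8)/[(39.8 + 59.9)/2] = 20.1/49.85 ≈ 0.4032.
Arc elasticity E = %ΔQ/%ΔP ≈ -0.4460/0.4032 ≈ -1.11.
|E| > 1: demand is elastic over this range.

-1.11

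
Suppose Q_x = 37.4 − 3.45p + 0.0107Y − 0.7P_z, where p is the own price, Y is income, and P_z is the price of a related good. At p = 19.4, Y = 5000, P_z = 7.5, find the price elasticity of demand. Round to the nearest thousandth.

Evaluating quantity at (p, Y, P_z) gives Q_x = 37.4 − 3.45(19.4) + 0.0107(5000) − 0.7(7.5) = 37.4 − 66.93 + 53.5 − 5.25 = 18.72.
∂Q_x/∂p = −3.45, so E_p = (−3.45)·(19.4/18.72) ≈ -3.575.
|E_p| > 1: demand is elastic.

-3.575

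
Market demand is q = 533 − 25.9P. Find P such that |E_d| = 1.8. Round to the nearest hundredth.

13.23

Set −bP/(a − bP) = −1.8 ⇒ bP = 1.8(a − bP) ⇒ bP(1+1.8) = 1.8·a.
P = 1.8·533/(25.9·2.8) ≈ 13.23.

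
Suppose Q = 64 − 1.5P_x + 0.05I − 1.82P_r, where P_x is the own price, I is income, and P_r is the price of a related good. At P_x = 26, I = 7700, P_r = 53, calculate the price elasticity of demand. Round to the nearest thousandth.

Substituting, Q = 64 − 1.5(26) + 0.05(7700) − 1.82(53) = 64 − 39 + 385 − 96.46 = 313.54.
∂Q/∂P_x = −1.5, so E_p = (−1.5)·(26/313.54) ≈ -0.124.
|E_p| < 1: demand is inelastic.

-0.124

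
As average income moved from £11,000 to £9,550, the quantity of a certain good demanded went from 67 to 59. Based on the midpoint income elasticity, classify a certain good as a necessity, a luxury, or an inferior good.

necessity

%ΔQ = (59 − 67)/[(67+59)/2] = -8/63 ≈ -0.1270.
%ΔM = (9,550 − 11,000)/[(11,000+9,550)/2] = -1450/10275 ≈ -0.1411.
E_I = %ΔQ/%ΔM ≈ 0.900.
E_I ∈ (0,1): normal good (necessity).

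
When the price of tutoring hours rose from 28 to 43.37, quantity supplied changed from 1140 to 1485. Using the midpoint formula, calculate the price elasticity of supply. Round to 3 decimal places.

0.610

%ΔQ = (1485 − 1140)/[(1140 + 1485)/2] = 345/1312.5 ≈ 0.2629.
%ΔP = (43.37 − 28)/[(28 + 43.37)/2] = 15.37/35.685 ≈ 0.4307.
Arc elasticity E = %ΔQ/%ΔP ≈ 0.2629/0.4307 ≈ 0.610.
|E| < 1: supply is inelastic over this range.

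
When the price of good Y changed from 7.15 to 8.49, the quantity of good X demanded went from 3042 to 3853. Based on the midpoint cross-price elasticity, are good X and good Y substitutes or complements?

substitutes

%ΔQ_x = (3853 − 3042)/[(3042+3853)/2] = 811/3447.5 ≈ 0.2352.
%ΔP_y = (8.49 − 7.15)/[(7.15+8.49)/2] ≈ 0.1714.
E_xy = 0.2352/0.1714 ≈ 1.373.
E_xy > 0, so the goods are substitutes.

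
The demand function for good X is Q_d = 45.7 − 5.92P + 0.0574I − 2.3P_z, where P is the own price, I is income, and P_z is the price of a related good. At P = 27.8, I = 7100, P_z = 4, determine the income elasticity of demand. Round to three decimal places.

First evaluate Q_d: 45.7 − 5.92(27.8) + 0.0574(7100) − 2.3(4) = 45.7 − 164.576 + 407.54 − 9.2 = 279.464.
∂Q_d/∂I = +0.0574, so E_I = 0.0574·(7100/279.464) ≈ 1.458.
E_I > 1: normal good (luxury).

1.458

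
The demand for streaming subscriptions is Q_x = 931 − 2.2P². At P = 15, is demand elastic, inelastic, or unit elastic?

At P = 15, Q_x = 436.
dQ_x/dP = −2·2.2·P = −66.
Point elasticity E = (dQ_x/dP)·(P/Q_x) = -66 × 15/436 ≈ -2.271.
|E| ≈ 2.271 > 1, so demand is elastic.

elastic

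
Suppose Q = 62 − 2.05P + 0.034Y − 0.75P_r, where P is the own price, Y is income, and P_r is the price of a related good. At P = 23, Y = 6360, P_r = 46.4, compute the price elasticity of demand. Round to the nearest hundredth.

Evaluating quantity at (P, Y, P_r) gives Q = 62 − 2.05(23) + 0.034(6360) − 0.75(46.4) = 62 − 47.15 + 216.24 − 34.8 = 196.29.
∂Q/∂P = −2.05, so E_p = (−2.05)·(23/196.29) ≈ -0.24.
|E_p| < 1: demand is inelastic.

-0.24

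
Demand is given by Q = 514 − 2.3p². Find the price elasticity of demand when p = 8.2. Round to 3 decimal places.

-0.861

At p = 8.2, Q = 359.348.
dQ/dp = −2·2.3·p = −37.72.
Point elasticity E = (dQ/dp)·(p/Q) = -37.72 × 8.2/359.348 ≈ -0.861.
|E| < 1, so demand is inelastic at this price.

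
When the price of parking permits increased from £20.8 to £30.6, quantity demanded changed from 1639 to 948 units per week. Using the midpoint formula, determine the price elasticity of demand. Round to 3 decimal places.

-1.401

%ΔQ = (948 − 1639)/[(1639 + 948)/2] = -691/1293.5 ≈ -0.5342.
%Δp = (30.6 − 20.8)/[(20.8 + 30.6)/2] = 9.8/25.7 ≈ 0.3813.
Arc elasticity E = %ΔQ/%Δp ≈ -0.5342/0.3813 ≈ -1.401.
|E| > 1: demand is elastic over this range.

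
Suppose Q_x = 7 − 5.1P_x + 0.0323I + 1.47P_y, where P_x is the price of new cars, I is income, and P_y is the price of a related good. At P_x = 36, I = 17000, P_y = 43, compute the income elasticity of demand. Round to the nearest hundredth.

1.26

Q_x = 7 − 5.1(36) + 0.0323(17000) + 1.47(43) = 7 − 183.6 + 549.1 + 63.21 = 435.71.
∂Q_x/∂I = +0.0323, so E_I = 0.0323·(17000/435.71) ≈ 1.26.
E_I > 1: normal good (luxury).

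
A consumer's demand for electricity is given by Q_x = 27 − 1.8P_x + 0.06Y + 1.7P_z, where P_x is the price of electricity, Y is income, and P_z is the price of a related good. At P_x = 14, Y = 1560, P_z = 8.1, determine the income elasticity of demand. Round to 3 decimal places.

0.857

Evaluating quantity at (P_x, Y, P_z) gives Q_x = 27 − 1.8(14) + 0.06(1560) + 1.7(8.1) = 27 − 25.2 + 93.6 + 13.77 = 109.17.
∂Q_x/∂Y = +0.06, so E_I = 0.06·(1560/109.17) ≈ 0.857.
E_I ∈ (0,1): normal good (necessity).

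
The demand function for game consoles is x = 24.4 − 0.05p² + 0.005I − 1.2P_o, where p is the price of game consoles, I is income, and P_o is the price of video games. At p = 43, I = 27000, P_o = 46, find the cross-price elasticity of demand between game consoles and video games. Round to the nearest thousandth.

Substituting, x = 24.4 − 0.05(43)² + 0.005(27000) − 1.2(46) = 24.4 − 92.45 + 135 − 55.2 = 11.75.
∂x/∂P_o = −1.2, so E_xy = -1.2·(46/11.75) ≈ -4.698.
E_xy < 0: the goods are complements.

-4.698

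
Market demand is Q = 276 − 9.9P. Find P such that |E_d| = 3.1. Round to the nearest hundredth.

Set −bP/(a − bP) = −3.1 ⇒ bP = 3.1(a − bP) ⇒ bP(1+3.1) = 3.1·a.
P = 3.1·276/(9.9·4.1) ≈ 21.08.

21.08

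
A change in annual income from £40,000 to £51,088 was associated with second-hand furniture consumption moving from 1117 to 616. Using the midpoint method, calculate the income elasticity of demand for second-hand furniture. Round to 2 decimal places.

%ΔQ = (616 − 1117)/[(1117+616)/2] = -501/866.5 ≈ -0.5782.
%ΔI = (51,088 − 40,000)/[(40,000+51,088)/2] = 11088/45544 ≈ 0.2435.
E_I = %ΔQ/%ΔI ≈ -2.37.
E_I < 0: inferior good.

-2.37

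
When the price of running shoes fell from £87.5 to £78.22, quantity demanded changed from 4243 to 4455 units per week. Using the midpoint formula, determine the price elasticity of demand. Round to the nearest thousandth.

-0.435

%ΔQ = (4455 − 4243)/[(4243 + 4455)/2] = 212/4349 ≈ 0.0487.
%Δp = (78.22 − 87.5)/[(87.5 + 78.22)/2] = -9.28/82.86 ≈ -0.1120.
Arc elasticity E = %ΔQ/%Δp ≈ 0.0487/-0.1120 ≈ -0.435.
|E| < 1: demand is inelastic over this range.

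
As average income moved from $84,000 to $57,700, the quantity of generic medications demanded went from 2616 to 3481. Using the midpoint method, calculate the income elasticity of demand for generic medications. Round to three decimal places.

%ΔQ = (3481 − 2616)/[(2616+3481)/2] = 865/3048.5 ≈ 0.2837.
%ΔI = (57,700 − 84,000)/[(84,000+57,700)/2] = -26300/70850 ≈ -0.3712.
E_I = %ΔQ/%ΔI ≈ -0.764.
E_I < 0: inferior good.

-0.764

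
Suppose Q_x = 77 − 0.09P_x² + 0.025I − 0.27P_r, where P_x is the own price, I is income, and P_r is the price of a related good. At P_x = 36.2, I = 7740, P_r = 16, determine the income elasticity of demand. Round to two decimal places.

Q_x = 77 − 0.09(36.2)² + 0.025(7740) − 0.27(16) = 77 − 117.9396 + 193.5 − 4.32 = 148.2404.
∂Q_x/∂I = +0.025, so E_I = 0.025·(7740/148.2404) ≈ 1.31.
E_I > 1: normal good (luxury).

1.31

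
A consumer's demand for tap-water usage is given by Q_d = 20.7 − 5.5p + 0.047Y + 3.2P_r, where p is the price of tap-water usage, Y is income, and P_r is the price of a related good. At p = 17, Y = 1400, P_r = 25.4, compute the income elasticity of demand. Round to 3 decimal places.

0.886

At the given point, Q_d = 20.7 − 5.5(17) + 0.047(1400) + 3.2(25.4) = 20.7 − 93.5 + 65.8 + 81.28 = 74.28.
∂Q_d/∂Y = +0.047, so E_I = 0.047·(1400/74.28) ≈ 0.886.
E_I ∈ (0,1): normal good (necessity).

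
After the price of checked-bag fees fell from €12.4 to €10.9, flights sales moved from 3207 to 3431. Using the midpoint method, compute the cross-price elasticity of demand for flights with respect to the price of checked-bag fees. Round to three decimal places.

-0.524

%ΔQ_x = (3431 − 3207)/[(3207+3431)/2] = 224/3319 ≈ 0.0675.
%ΔP_y = (10.9 − 12.4)/[(12.4+10.9)/2] ≈ -0.1288.
E_xy = 0.0675/-0.1288 ≈ -0.524.
E_xy < 0, so flights and checked-bag fees are complements.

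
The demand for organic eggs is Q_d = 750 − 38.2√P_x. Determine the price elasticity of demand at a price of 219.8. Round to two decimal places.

At P_x = 219.8, Q_d = 183.66.
dQ_d/dP_x = −38.2/(2√P_x) = −38.2/(2·14.8257).
Point elasticity E = (dQ_d/dP_x)·(P_x/Q_d) = -1.2883 × 219.8/183.66 ≈ -1.54.
|E| > 1, so demand is elastic at this price.

-1.54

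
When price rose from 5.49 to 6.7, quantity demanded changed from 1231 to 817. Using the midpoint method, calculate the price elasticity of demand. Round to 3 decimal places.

%ΔQ = (817 − 1231)/[(1231 + 817)/2] = -414/1024 ≈ -0.4043.
%ΔP = (6.7 − 5.49)/[(5.49 + 6.7)/2] = 1.21/6.095 ≈ 0.1985.
Arc elasticity E = %ΔQ/%ΔP ≈ -0.4043/0.1985 ≈ -2.037.
|E| > 1: demand is elastic over this range.

-2.037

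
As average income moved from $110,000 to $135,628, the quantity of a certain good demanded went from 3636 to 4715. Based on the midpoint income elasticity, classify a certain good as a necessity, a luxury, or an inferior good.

luxury

%ΔQ = (4715 − 3636)/[(3636+4715)/2] = 1079/4175.5 ≈ 0.2584.
%ΔM = (135,628 − 110,000)/[(110,000+135,628)/2] = 25628/122814 ≈ 0.2087.
E_I = %ΔQ/%ΔM ≈ 1.238.
E_I > 1: normal good (luxury).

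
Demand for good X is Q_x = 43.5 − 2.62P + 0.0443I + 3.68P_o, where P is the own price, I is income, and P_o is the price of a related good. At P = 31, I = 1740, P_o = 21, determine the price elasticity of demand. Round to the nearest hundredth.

-0.70

First evaluate Q_x: 43.5 − 2.62(31) + 0.0443(1740) + 3.68(21) = 43.5 − 81.22 + 77.082 + 77.28 = 116.642.
∂Q_x/∂P = −2.62, so E_p = (−2.62)·(31/116.642) ≈ -0.70.
|E_p| < 1: demand is inelastic.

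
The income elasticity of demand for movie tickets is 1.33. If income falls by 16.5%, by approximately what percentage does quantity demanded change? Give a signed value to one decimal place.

-21.9

%ΔQ ≈ E × %ΔI = (1.33) × (-16.5%) ≈ -21.9%.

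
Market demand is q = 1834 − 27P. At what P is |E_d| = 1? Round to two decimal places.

For linear demand q = a − bP, E = −bP/(a − bP). |E| = 1 ⇒ bP = a − bP ⇒ P = a/(2b).
P = 1834/(2·27) ≈ 33.96.

33.96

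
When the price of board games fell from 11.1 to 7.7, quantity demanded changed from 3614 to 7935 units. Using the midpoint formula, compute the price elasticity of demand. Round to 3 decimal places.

%ΔQ = (7935 − 3614)/[(3614 + 7935)/2] = 4321/5774.5 ≈ 0.7483.
%ΔP = (7.7 − 11.1)/[(11.1 + 7.7)/2] = -3.4/9.4 ≈ -0.3617.
Arc elasticity E = %ΔQ/%ΔP ≈ 0.7483/-0.3617 ≈ -2.069.
|E| > 1: demand is elastic over this range.

-2.069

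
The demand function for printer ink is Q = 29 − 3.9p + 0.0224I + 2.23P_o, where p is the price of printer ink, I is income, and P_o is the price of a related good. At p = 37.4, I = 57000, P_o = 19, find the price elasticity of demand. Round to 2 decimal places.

-0.12

First evaluate Q: 29 − 3.9(37.4) + 0.0224(57000) + 2.23(19) = 29 − 145.86 + 1276.8 + 42.37 = 1202.31.
∂Q/∂p = −3.9, so E_p = (−3.9)·(37.4/1202.31) ≈ -0.12.
|E_p| < 1: demand is inelastic.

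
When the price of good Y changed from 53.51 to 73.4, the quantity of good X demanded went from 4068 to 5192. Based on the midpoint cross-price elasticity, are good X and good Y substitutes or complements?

%ΔQ_x = (5192 − 4068)/[(4068+5192)/2] = 1124/4630 ≈ 0.2428.
%ΔP_y = (73.4 − 53.51)/[(53.51+73.4)/2] ≈ 0.3135.
E_xy = 0.2428/0.3135 ≈ 0.774.
E_xy > 0, so the goods are substitutes.

substitutes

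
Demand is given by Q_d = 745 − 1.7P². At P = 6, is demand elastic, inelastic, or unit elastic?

inelastic

At P = 6, Q_d = 683.8.
dQ_d/dP = −2·1.7·P = −20.4.
Point elasticity E = (dQ_d/dP)·(P/Q_d) = -20.4 × 6/683.8 ≈ -0.179.
|E| ≈ 0.179 < 1, so demand is inelastic.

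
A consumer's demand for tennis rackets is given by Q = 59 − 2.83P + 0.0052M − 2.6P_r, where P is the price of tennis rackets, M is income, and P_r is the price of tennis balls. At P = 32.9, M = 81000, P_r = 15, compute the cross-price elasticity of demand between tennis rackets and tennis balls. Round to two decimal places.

-0.11

Substituting, Q = 59 − 2.83(32.9) + 0.0052(81000) − 2.6(15) = 59 − 93.107 + 421.2 − 39 = 348.093.
∂Q/∂P_r = −2.6, so E_xy = -2.6·(15/348.093) ≈ -0.11.
E_xy < 0: the goods are complements.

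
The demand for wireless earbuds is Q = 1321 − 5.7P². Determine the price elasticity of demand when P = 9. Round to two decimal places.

-1.07

At P = 9, Q = 859.3.
dQ/dP = −2·5.7·P = −102.6.
Point elasticity E = (dQ/dP)·(P/Q) = -102.6 × 9/859.3 ≈ -1.07.
|E| > 1, so demand is elastic at this price.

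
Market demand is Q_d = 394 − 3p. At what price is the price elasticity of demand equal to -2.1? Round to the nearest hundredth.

88.97

Set −bp/(a − bp) = −2.1 ⇒ bp = 2.1(a − bp) ⇒ bp(1+2.1) = 2.1·a.
p = 2.1·394/(3·3.1) ≈ 88.97.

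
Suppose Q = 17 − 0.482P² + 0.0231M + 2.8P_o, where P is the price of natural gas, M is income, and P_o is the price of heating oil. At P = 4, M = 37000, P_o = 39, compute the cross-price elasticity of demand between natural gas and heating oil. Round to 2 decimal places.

0.11

At the given point, Q = 17 − 0.482(4)² + 0.0231(37000) + 2.8(39) = 17 − 7.712 + 854.7 + 109.2 = 973.188.
∂Q/∂P_o = +2.8, so E_xy = 2.8·(39/973.188) ≈ 0.11.
E_xy > 0: the goods are substitutes.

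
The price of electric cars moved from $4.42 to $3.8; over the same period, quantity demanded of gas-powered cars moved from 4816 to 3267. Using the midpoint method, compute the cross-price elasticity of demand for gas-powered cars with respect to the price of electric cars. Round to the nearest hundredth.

%ΔQ_x = (3267 − 4816)/[(4816+3267)/2] = -1549/4041.5 ≈ -0.3833.
%ΔP_y = (3.8 − 4.42)/[(4.42+3.8)/2] ≈ -0.1509.
E_xy = -0.3833/-0.1509 ≈ 2.54.
E_xy > 0, so gas-powered cars and electric cars are substitutes.

2.54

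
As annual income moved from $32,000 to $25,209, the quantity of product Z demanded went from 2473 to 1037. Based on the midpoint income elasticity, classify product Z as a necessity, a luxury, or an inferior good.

luxury

%ΔQ = (1037 − 2473)/[(2473+1037)/2] = -1436/1755 ≈ -0.8182.
%ΔI = (25,209 − 32,000)/[(32,000+25,209)/2] = -6791/28604.5 ≈ -0.2374.
E_I = %ΔQ/%ΔI ≈ 3.446.
E_I > 1: normal good (luxury).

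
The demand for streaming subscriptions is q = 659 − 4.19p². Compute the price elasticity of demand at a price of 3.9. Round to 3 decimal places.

-0.214

At p = 3.9, q = 595.2701.
dq/dp = −2·4.19·p = −32.682.
Point elasticity E = (dq/dp)·(p/q) = -32.682 × 3.9/595.2701 ≈ -0.214.
|E| < 1, so demand is inelastic at this price.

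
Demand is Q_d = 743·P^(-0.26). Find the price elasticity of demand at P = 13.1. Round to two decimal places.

-0.26

For a Cobb–Douglas (constant-elasticity) form Q_d = A·P^α·…, the elasticity with respect to P equals the exponent α at every point.
Here the exponent on P is -0.26, so the price elasticity of demand is -0.26.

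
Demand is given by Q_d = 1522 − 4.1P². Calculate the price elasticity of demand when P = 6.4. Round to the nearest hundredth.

-0.25

At P = 6.4, Q_d = 1354.064.
dQ_d/dP = −2·4.1·P = −52.48.
Point elasticity E = (dQ_d/dP)·(P/Q_d) = -52.48 × 6.4/1354.064 ≈ -0.25.
|E| < 1, so demand is inelastic at this price.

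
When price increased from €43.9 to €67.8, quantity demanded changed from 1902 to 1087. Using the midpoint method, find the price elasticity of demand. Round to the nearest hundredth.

-1.27

%Δq = (1087 − 1902)/[(1902 + 1087)/2] = -815/1494.5 ≈ -0.5453.
%ΔP = (67.8 − 43.9)/[(43.9 + 67.8)/2] = 23.9/55.85 ≈ 0.4279.
Arc elasticity E = %Δq/%ΔP ≈ -0.5453/0.4279 ≈ -1.27.
|E| > 1: demand is elastic over this range.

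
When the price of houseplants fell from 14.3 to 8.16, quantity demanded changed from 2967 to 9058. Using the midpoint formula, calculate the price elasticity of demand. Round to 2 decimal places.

-1.85

%Δq = (9058 − 2967)/[(2967 + 9058)/2] = 6091/6012.5 ≈ 1.0131.
%ΔP = (8.16 − 14.3)/[(14.3 + 8.16)/2] = -6.14/11.23 ≈ -0.5467.
Arc elasticity E = %Δq/%ΔP ≈ 1.0131/-0.5467 ≈ -1.85.
|E| > 1: demand is elastic over this range.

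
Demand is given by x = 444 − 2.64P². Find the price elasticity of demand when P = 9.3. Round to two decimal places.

At P = 9.3, x = 215.6664.
dx/dP = −2·2.64·P = −49.104.
Point elasticity E = (dx/dP)·(P/x) = -49.104 × 9.3/215.6664 ≈ -2.12.
|E| > 1, so demand is elastic at this price.

-2.12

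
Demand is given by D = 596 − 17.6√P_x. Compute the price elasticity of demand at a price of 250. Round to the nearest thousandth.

At P_x = 250, D = 317.7196.
dD/dP_x = −17.6/(2√P_x) = −17.6/(2·15.8114).
Point elasticity E = (dD/dP_x)·(P_x/D) = -0.5566 × 250/317.7196 ≈ -0.438.
|E| < 1, so demand is inelastic at this price.

-0.438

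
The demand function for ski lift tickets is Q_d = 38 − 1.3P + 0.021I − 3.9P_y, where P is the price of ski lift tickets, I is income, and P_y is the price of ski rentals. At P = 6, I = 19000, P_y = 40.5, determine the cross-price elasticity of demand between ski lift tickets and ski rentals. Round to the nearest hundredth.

-0.58

At the given point, Q_d = 38 − 1.3(6) + 0.021(19000) − 3.9(40.5) = 38 − 7.8 + 399 − 157.95 = 271.25.
∂Q_d/∂P_y = −3.9, so E_xy = -3.9·(40.5/271.25) ≈ -0.58.
E_xy < 0: the goods are complements.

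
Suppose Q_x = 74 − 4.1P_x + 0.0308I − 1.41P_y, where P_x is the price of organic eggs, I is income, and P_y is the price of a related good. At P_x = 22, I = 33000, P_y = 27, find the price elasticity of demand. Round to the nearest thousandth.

Substituting, Q_x = 74 − 4.1(22) + 0.0308(33000) − 1.41(27) = 74 − 90.2 + 1016.4 − 38.07 = 962.13.
∂Q_x/∂P_x = −4.1, so E_p = (−4.1)·(22/962.13) ≈ -0.094.
|E_p| < 1: demand is inelastic.

-0.094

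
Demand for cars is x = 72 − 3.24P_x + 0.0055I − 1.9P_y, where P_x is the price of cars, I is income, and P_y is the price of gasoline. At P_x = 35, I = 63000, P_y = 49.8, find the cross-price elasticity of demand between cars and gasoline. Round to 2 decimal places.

Substituting, x = 72 − 3.24(35) + 0.0055(63000) − 1.9(49.8) = 72 − 113.4 + 346.5 − 94.62 = 210.48.
∂x/∂P_y = −1.9, so E_xy = -1.9·(49.8/210.48) ≈ -0.45.
E_xy < 0: the goods are complements.

-0.45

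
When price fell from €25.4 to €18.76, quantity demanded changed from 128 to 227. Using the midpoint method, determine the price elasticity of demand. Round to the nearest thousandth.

-1.855

%Δq = (227 − 128)/[(128 + 227)/2] = 99/177.5 ≈ 0.5577.
%ΔP = (18.76 − 25.4)/[(25.4 + 18.76)/2] = -6.64/22.08 ≈ -0.3007.
Arc elasticity E = %Δq/%ΔP ≈ 0.5577/-0.3007 ≈ -1.855.
|E| > 1: demand is elastic over this range.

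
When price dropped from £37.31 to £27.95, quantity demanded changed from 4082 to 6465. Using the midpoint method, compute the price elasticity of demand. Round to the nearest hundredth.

%Δq = (6465 − 4082)/[(4082 + 6465)/2] = 2383/5273.5 ≈ 0.4519.
%ΔP = (27.95 − 37.31)/[(37.31 + 27.95)/2] = -9.36/32.63 ≈ -0.2869.
Arc elasticity E = %Δq/%ΔP ≈ 0.4519/-0.2869 ≈ -1.58.
|E| > 1: demand is elastic over this range.

-1.58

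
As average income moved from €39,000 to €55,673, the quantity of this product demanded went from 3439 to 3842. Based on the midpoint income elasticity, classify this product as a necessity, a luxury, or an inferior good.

necessity

%ΔQ = (3842 − 3439)/[(3439+3842)/2] = 403/3640.5 ≈ 0.1107.
%ΔI = (55,673 − 39,000)/[(39,000+55,673)/2] = 16673/47336.5 ≈ 0.3522.
E_I = %ΔQ/%ΔI ≈ 0.314.
E_I ∈ (0,1): normal good (necessity).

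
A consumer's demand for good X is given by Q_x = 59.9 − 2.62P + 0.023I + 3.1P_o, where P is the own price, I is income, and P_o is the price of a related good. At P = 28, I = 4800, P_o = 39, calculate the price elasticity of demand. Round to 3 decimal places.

-0.337

At the given point, Q_x = 59.9 − 2.62(28) + 0.023(4800) + 3.1(39) = 59.9 − 73.36 + 110.4 + 120.9 = 217.84.
∂Q_x/∂P = −2.62, so E_p = (−2.62)·(28/217.84) ≈ -0.337.
|E_p| < 1: demand is inelastic.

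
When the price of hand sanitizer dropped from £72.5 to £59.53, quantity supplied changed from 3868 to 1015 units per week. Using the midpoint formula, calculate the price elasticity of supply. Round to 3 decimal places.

%ΔQ = (1015 − 3868)/[(3868 + 1015)/2] = -2853/2441.5 ≈ -1.1685.
%Δp = (59.53 − 72.5)/[(72.5 + 59.53)/2] = -12.97/66.015 ≈ -0.1965.
Arc elasticity E = %ΔQ/%Δp ≈ -1.1685/-0.1965 ≈ 5.948.
|E| > 1: supply is elastic over this range.

5.948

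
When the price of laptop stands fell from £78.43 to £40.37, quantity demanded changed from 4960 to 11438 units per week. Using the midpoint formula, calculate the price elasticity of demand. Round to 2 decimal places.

%ΔQ = (11438 − 4960)/[(4960 + 11438)/2] = 6478/8199 ≈ 0.7901.
%Δp = (40.37 − 78.43)/[(78.43 + 40.37)/2] = -38.06/59.4 ≈ -0.6407.
Arc elasticity E = %ΔQ/%Δp ≈ 0.7901/-0.6407 ≈ -1.23.
|E| > 1: demand is elastic over this range.

-1.23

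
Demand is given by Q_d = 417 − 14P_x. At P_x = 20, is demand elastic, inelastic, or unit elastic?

elastic

At P_x = 20, Q_d = 137.
dQ_d/dP_x = −14.
Point elasticity E = (dQ_d/dP_x)·(P_x/Q_d) = -14 × 20/137 ≈ -2.044.
|E| ≈ 2.044 > 1, so demand is elastic.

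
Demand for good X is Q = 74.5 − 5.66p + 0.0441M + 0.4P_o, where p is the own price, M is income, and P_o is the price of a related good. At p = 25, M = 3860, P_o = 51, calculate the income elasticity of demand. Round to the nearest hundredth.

Substituting, Q = 74.5 − 5.66(25) + 0.0441(3860) + 0.4(51) = 74.5 − 141.5 + 170.226 + 20.4 = 123.626.
∂Q/∂M = +0.0441, so E_I = 0.0441·(3860/123.626) ≈ 1.38.
E_I > 1: normal good (luxury).

1.38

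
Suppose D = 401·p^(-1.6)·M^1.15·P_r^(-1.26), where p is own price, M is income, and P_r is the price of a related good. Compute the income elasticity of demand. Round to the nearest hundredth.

1.15

For a Cobb–Douglas (constant-elasticity) form D = A·M^α·…, the elasticity with respect to M equals the exponent α at every point.
Here the exponent on M is 1.15, so the income elasticity of demand is 1.15.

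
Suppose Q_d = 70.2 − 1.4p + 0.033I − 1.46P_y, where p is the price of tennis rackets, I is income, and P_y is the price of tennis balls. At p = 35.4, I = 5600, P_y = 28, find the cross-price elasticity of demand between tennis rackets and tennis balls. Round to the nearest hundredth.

First evaluate Q_d: 70.2 − 1.4(35.4) + 0.033(5600) − 1.46(28) = 70.2 − 49.56 + 184.8 − 40.88 = 164.56.
∂Q_d/∂P_y = −1.46, so E_xy = -1.46·(28/164.56) ≈ -0.25.
E_xy < 0: the goods are complements.

-0.25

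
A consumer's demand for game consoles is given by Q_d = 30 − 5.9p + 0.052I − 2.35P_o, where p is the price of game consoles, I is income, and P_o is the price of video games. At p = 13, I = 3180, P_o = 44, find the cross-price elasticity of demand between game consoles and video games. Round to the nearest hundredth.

At the given point, Q_d = 30 − 5.9(13) + 0.052(3180) − 2.35(44) = 30 − 76.7 + 165.36 − 103.4 = 15.26.
∂Q_d/∂P_o = −2.35, so E_xy = -2.35·(44/15.26) ≈ -6.78.
E_xy < 0: the goods are complements.

-6.78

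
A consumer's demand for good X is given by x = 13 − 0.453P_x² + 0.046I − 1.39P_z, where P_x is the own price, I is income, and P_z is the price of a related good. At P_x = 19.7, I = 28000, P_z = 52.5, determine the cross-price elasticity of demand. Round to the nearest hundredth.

-0.07

Substituting, x = 13 − 0.453(19.7)² + 0.046(28000) − 1.39(52.5) = 13 − 175.8048 + 1288 − 72.975 = 1052.2202.
∂x/∂P_z = −1.39, so E_xy = -1.39·(52.5/1052.2202) ≈ -0.07.
E_xy < 0: the goods are complements.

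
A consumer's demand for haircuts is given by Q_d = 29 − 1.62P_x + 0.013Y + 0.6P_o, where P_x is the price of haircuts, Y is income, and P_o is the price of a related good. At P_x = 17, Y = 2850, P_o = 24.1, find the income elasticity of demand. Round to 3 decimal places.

Substituting, Q_d = 29 − 1.62(17) + 0.013(2850) + 0.6(24.1) = 29 − 27.54 + 37.05 + 14.46 = 52.97.
∂Q_d/∂Y = +0.013, so E_I = 0.013·(2850/52.97) ≈ 0.699.
E_I ∈ (0,1): normal good (necessity).

0.699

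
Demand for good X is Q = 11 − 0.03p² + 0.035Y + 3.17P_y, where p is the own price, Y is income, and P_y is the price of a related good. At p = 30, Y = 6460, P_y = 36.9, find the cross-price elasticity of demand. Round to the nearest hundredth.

At the given point, Q = 11 − 0.03(30)² + 0.035(6460) + 3.17(36.9) = 11 − 27 + 226.1 + 116.973 = 327.073.
∂Q/∂P_y = +3.17, so E_xy = 3.17·(36.9/327.073) ≈ 0.36.
E_xy > 0: the goods are substitutes.

0.36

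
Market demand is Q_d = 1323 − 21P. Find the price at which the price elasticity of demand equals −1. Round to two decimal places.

31.50

For linear demand Q_d = a − bP, E = −bP/(a − bP). |E| = 1 ⇒ bP = a − bP ⇒ P = a/(2b).
P = 1323/(2·21) = 31.50.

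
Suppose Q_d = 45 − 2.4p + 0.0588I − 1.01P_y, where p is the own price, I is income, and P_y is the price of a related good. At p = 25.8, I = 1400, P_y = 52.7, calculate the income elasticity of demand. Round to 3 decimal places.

6.763

Substituting, Q_d = 45 − 2.4(25.8) + 0.0588(1400) − 1.01(52.7) = 45 − 61.92 + 82.32 − 53.227 = 12.173.
∂Q_d/∂I = +0.0588, so E_I = 0.0588·(1400/12.173) ≈ 6.763.
E_I > 1: normal good (luxury).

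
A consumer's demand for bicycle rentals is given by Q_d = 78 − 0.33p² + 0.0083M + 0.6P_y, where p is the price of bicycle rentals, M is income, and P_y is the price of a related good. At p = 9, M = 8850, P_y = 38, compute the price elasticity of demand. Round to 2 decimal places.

First evaluate Q_d: 78 − 0.33(9)² + 0.0083(8850) + 0.6(38) = 78 − 26.73 + 73.455 + 22.8 = 147.525.
∂Q_d/∂p = −2·0.33·p = -5.94, so E_p = -5.94·(9/147.525) ≈ -0.36.
|E_p| < 1: demand is inelastic.

-0.36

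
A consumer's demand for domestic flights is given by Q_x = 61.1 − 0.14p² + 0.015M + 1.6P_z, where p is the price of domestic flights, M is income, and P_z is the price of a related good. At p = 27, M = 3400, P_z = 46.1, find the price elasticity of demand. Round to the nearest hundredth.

-2.44

Substituting, Q_x = 61.1 − 0.14(27)² + 0.015(3400) + 1.6(46.1) = 61.1 − 102.06 + 51 + 73.76 = 83.8.
∂Q_x/∂p = −2·0.14·p = -7.56, so E_p = -7.56·(27/83.8) ≈ -2.44.
|E_p| > 1: demand is elastic.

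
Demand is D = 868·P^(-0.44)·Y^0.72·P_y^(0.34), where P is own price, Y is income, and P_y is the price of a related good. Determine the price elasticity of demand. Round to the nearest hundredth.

-0.44

For a Cobb–Douglas (constant-elasticity) form D = A·P^α·…, the elasticity with respect to P equals the exponent α at every point.
Here the exponent on P is -0.44, so the price elasticity of demand is -0.44.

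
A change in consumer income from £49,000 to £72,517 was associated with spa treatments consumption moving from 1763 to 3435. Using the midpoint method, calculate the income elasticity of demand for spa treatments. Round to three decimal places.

%ΔQ = (3435 − 1763)/[(1763+3435)/2] = 1672/2599 ≈ 0.6433.
%ΔM = (72,517 − 49,000)/[(49,000+72,517)/2] = 23517/60758.5 ≈ 0.3871.
E_I = %ΔQ/%ΔM ≈ 1.662.
E_I > 1: normal good (luxury).

1.662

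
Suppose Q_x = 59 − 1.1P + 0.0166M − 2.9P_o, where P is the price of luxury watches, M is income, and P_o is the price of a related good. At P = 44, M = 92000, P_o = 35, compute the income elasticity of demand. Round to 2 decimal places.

1.06

Substituting, Q_x = 59 − 1.1(44) + 0.0166(92000) − 2.9(35) = 59 − 48.4 + 1527.2 − 101.5 = 1436.3.
∂Q_x/∂M = +0.0166, so E_I = 0.0166·(92000/1436.3) ≈ 1.06.
E_I > 1: normal good (luxury).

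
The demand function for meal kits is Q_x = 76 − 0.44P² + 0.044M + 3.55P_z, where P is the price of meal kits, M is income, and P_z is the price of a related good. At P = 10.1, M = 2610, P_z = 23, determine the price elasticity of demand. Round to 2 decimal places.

-0.39

Q_x = 76 − 0.44(10.1)² + 0.044(2610) + 3.55(23) = 76 − 44.8844 + 114.84 + 81.65 = 227.6056.
∂Q_x/∂P = −2·0.44·P = -8.888, so E_p = -8.888·(10.1/227.6056) ≈ -0.39.
|E_p| < 1: demand is inelastic.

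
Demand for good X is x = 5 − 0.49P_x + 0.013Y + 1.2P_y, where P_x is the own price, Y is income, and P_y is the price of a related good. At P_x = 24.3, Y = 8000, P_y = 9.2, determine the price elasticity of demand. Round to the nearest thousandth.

-0.110

Substituting, x = 5 − 0.49(24.3) + 0.013(8000) + 1.2(9.2) = 5 − 11.907 + 104 + 11.04 = 108.133.
∂x/∂P_x = −0.49, so E_p = (−0.49)·(24.3/108.133) ≈ -0.110.
|E_p| < 1: demand is inelastic.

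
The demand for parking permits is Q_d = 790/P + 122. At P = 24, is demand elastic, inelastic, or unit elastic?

At P = 24, Q_d = 154.9167.
dQ_d/dP = −790/P² = −1.3715.
Point elasticity E = (dQ_d/dP)·(P/Q_d) = -1.3715 × 24/154.9167 ≈ -0.212.
|E| ≈ 0.212 < 1, so demand is inelastic.

inelastic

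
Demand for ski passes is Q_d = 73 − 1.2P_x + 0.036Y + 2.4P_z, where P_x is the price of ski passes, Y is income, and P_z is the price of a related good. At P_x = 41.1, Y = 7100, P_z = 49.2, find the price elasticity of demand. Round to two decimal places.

-0.12

Substituting, Q_d = 73 − 1.2(41.1) + 0.036(7100) + 2.4(49.2) = 73 − 49.32 + 255.6 + 118.08 = 397.36.
∂Q_d/∂P_x = −1.2, so E_p = (−1.2)·(41.1/397.36) ≈ -0.12.
|E_p| < 1: demand is inelastic.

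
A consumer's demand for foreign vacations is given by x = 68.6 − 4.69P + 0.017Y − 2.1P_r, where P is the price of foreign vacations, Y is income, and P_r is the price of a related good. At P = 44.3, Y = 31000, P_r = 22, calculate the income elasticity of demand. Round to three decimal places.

1.543

x = 68.6 − 4.69(44.3) + 0.017(31000) − 2.1(22) = 68.6 − 207.767 + 527 − 46.2 = 341.633.
∂x/∂Y = +0.017, so E_I = 0.017·(31000/341.633) ≈ 1.543.
E_I > 1: normal good (luxury).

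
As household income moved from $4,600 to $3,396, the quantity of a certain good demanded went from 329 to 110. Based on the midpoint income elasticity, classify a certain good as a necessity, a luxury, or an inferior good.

%ΔQ = (110 − 329)/[(329+110)/2] = -219/219.5 ≈ -0.9977.
%ΔI = (3,396 − 4,600)/[(4,600+3,396)/2] = -1204/3998 ≈ -0.3012.
E_I = %ΔQ/%ΔI ≈ 3.313.
E_I > 1: normal good (luxury).

luxury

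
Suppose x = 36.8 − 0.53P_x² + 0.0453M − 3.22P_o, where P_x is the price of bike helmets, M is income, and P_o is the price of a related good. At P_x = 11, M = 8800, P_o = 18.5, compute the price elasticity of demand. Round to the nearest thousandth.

At the given point, x = 36.8 − 0.53(11)² + 0.0453(8800) − 3.22(18.5) = 36.8 − 64.13 + 398.64 − 59.57 = 311.74.
∂x/∂P_x = −2·0.53·P_x = -11.66, so E_p = -11.66·(11/311.74) ≈ -0.411.
|E_p| < 1: demand is inelastic.

-0.411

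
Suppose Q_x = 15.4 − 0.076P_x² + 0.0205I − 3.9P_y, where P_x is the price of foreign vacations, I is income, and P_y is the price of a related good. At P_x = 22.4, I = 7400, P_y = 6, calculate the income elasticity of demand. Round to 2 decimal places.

1.44

Substituting, Q_x = 15.4 − 0.076(22.4)² + 0.0205(7400) − 3.9(6) = 15.4 − 38.1338 + 151.7 − 23.4 = 105.5662.
∂Q_x/∂I = +0.0205, so E_I = 0.0205·(7400/105.5662) ≈ 1.44.
E_I > 1: normal good (luxury).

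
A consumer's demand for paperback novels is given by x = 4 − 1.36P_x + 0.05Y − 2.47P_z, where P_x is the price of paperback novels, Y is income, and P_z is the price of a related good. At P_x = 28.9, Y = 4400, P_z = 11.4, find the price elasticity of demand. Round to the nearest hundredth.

-0.25

x = 4 − 1.36(28.9) + 0.05(4400) − 2.47(11.4) = 4 − 39.304 + 220 − 28.158 = 156.538.
∂x/∂P_x = −1.36, so E_p = (−1.36)·(28.9/156.538) ≈ -0.25.
|E_p| < 1: demand is inelastic.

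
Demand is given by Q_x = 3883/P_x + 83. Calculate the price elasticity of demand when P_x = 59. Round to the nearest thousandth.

At P_x = 59, Q_x = 148.8136.
dQ_x/dP_x = −3883/P_x² = −1.1155.
Point elasticity E = (dQ_x/dP_x)·(P_x/Q_x) = -1.1155 × 59/148.8136 ≈ -0.442.
|E| < 1, so demand is inelastic at this price.

-0.442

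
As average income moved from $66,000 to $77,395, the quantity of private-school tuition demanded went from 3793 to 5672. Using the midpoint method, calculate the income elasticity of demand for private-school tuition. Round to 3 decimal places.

2.498

%ΔQ = (5672 − 3793)/[(3793+5672)/2] = 1879/4732.5 ≈ 0.3970.
%ΔM = (77,395 − 66,000)/[(66,000+77,395)/2] = 11395/71697.5 ≈ 0.1589.
E_I = %ΔQ/%ΔM ≈ 2.498.
E_I > 1: normal good (luxury).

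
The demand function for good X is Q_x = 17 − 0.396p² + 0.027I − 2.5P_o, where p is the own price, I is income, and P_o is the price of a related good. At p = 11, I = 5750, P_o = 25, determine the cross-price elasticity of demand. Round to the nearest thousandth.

-1.011

Q_x = 17 − 0.396(11)² + 0.027(5750) − 2.5(25) = 17 − 47.916 + 155.25 − 62.5 = 61.834.
∂Q_x/∂P_o = −2.5, so E_xy = -2.5·(25/61.834) ≈ -1.011.
E_xy < 0: the goods are complements.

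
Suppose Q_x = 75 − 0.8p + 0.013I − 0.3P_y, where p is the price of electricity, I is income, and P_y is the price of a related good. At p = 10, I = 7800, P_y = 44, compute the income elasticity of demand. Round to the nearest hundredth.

First evaluate Q_x: 75 − 0.8(10) + 0.013(7800) − 0.3(44) = 75 − 8 + 101.4 − 13.2 = 155.2.
∂Q_x/∂I = +0.013, so E_I = 0.013·(7800/155.2) ≈ 0.65.
E_I ∈ (0,1): normal good (necessity).

0.65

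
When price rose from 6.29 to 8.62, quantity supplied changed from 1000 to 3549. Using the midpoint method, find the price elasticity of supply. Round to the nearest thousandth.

%Δq = (3549 − 1000)/[(1000 + 3549)/2] = 2549/2274.5 ≈ 1.1207.
%ΔP = (8.62 − 6.29)/[(6.29 + 8.62)/2] = 2.33/7.455 ≈ 0.3125.
Arc elasticity E = %Δq/%ΔP ≈ 1.1207/0.3125 ≈ 3.586.
|E| > 1: supply is elastic over this range.

3.586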